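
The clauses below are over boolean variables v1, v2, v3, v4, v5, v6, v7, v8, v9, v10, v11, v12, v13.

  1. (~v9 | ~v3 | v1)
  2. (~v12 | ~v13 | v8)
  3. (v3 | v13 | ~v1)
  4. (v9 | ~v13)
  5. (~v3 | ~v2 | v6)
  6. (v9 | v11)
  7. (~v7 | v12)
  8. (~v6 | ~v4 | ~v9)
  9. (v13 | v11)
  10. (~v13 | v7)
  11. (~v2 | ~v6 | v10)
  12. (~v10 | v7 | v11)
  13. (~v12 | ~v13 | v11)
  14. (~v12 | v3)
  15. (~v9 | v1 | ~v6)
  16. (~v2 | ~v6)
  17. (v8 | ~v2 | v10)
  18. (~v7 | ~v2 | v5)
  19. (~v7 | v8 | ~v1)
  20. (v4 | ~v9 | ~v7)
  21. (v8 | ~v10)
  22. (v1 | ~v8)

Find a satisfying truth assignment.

Pure literal: v2 appears only negated; assign v2 = False.
Pure literal: v5 appears only positively; assign v5 = True.
Branch on v1: take v1 = True.
For the remaining variables, v3 = True, v4 = False, v6 = False, v7 = False, v8 = True, v9 = False, v10 = False, v11 = True, v12 = False, v13 = False works.

v1=True, v2=False, v3=True, v4=False, v5=True, v6=False, v7=False, v8=True, v9=False, v10=False, v11=True, v12=False, v13=False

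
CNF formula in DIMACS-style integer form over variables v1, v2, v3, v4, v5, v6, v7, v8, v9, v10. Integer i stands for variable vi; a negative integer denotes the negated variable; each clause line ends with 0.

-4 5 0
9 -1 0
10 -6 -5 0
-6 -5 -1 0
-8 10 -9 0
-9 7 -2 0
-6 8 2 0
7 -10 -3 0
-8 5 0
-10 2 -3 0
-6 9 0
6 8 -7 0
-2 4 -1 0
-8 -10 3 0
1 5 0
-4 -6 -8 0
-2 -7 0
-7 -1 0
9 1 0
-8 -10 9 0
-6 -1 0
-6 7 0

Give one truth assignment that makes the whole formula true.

Branch on v1: take v1 = True.
  then v9 is forced to True.
  then v7 is forced to False.
  then v2 is forced to False.
  then v6 is forced to False.
The remaining clauses are satisfied by v3 = True, v4 = True, v5 = True, v8 = False, v10 = False.
Every clause has at least one true literal under this assignment.

v1=T, v2=F, v3=T, v4=T, v5=T, v6=F, v7=F, v8=F, v9=T, v10=F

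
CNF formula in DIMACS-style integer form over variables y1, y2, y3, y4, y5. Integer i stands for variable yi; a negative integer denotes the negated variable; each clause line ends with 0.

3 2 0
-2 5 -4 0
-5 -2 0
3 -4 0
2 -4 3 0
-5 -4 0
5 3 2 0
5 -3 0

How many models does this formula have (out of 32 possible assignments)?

Satisfying assignments:
  y1=0 y2=0 y3=1 y4=0 y5=1
  y1=0 y2=1 y3=0 y4=0 y5=0
  y1=1 y2=0 y3=1 y4=0 y5=1
  y1=1 y2=1 y3=0 y4=0 y5=0
That's 4 in total.

4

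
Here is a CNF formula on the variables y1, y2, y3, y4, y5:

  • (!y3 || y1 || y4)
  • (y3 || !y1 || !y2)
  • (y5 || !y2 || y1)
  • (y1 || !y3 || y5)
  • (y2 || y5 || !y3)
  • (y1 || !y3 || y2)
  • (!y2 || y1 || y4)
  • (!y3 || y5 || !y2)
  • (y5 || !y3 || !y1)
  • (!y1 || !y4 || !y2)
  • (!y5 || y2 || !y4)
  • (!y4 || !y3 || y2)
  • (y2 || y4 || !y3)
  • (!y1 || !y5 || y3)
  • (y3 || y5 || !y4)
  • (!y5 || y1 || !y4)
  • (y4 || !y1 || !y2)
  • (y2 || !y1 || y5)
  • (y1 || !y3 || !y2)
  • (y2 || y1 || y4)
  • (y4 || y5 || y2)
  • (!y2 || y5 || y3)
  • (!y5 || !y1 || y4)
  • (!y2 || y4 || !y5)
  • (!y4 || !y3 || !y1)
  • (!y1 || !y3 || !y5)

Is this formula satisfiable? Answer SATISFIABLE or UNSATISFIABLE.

UNSATISFIABLE

y1 = True:
  y2 = True:
    propagation gives y3=True, y5=True; an empty clause results — contradiction.
  y2 = False:
    propagation gives y5=True, y4=False; an empty clause results — contradiction.
y1 = False:
  y2 = True:
    propagation gives y5=True, y4=True; an empty clause results — contradiction.
  y2 = False:
    propagation gives y3=False, y4=True, y5=False; an empty clause results — contradiction.
Every branch closes, so no satisfying assignment exists.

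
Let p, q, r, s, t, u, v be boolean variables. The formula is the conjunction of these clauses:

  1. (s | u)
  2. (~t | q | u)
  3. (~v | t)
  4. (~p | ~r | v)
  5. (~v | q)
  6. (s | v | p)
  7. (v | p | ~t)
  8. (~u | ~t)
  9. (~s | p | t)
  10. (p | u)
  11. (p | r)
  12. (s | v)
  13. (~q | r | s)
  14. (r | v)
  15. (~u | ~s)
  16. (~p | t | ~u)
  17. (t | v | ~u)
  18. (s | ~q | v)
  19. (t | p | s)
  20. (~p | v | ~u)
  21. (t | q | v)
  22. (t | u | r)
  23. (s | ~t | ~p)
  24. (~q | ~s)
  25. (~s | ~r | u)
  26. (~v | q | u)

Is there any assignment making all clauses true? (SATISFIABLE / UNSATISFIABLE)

UNSATISFIABLE

v = True:
  propagation gives t=True, q=True, u=False, s=True; an empty clause results — contradiction.
v = False:
  propagation gives s=True, r=True, p=False, t=False; an empty clause results — contradiction.
Every branch closes, so no satisfying assignment exists.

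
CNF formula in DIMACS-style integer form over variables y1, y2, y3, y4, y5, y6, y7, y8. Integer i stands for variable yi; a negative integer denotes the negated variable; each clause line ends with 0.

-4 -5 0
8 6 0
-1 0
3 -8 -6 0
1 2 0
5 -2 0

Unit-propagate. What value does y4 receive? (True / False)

False

Unit clause (¬y1) sets y1 = False.
From (y2 ∨ y1) and y1 = False: y2 = True.
From (¬y2 ∨ y5) and y2 = True: y5 = True.
(¬y5 ∨ ¬y4): since y5 = True, the clause reduces to (¬y4). y4 = False.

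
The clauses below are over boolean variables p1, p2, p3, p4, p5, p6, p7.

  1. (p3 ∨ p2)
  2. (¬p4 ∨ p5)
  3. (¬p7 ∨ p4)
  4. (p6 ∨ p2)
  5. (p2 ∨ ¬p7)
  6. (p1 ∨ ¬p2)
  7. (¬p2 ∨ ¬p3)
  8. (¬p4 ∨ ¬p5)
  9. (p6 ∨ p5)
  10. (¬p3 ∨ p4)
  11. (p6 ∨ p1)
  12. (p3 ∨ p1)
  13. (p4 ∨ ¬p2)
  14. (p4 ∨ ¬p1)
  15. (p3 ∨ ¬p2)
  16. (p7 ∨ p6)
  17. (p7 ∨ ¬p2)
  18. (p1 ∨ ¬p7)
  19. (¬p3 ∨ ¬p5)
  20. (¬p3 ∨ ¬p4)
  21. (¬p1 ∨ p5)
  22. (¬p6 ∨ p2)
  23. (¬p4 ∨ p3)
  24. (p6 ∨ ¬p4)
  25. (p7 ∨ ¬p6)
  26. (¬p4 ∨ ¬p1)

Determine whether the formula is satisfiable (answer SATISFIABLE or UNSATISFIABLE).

p4 = True:
  propagation gives p5=True; an empty clause results — contradiction.
p4 = False:
  propagation gives p7=False, p3=False, p2=True; an empty clause results — contradiction.
Every branch closes, so no satisfying assignment exists.

UNSATISFIABLE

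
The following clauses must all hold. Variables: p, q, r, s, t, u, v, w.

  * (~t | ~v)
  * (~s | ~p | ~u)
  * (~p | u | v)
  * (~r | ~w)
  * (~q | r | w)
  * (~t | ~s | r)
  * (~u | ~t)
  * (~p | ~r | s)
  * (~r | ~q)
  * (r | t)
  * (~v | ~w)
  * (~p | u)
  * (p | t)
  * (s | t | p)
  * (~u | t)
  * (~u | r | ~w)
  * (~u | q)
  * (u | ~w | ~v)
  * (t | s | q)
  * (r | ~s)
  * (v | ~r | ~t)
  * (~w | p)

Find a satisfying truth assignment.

p=False, q=False, r=False, s=False, t=True, u=False, v=False, w=False

Try p = False.
  then t is forced to True.
  then v is forced to False.
  then u is forced to False.
  then r is forced to False.
  then s is forced to False.
  then w is forced to False.
  then q is forced to False.
Every clause has at least one true literal under this assignment.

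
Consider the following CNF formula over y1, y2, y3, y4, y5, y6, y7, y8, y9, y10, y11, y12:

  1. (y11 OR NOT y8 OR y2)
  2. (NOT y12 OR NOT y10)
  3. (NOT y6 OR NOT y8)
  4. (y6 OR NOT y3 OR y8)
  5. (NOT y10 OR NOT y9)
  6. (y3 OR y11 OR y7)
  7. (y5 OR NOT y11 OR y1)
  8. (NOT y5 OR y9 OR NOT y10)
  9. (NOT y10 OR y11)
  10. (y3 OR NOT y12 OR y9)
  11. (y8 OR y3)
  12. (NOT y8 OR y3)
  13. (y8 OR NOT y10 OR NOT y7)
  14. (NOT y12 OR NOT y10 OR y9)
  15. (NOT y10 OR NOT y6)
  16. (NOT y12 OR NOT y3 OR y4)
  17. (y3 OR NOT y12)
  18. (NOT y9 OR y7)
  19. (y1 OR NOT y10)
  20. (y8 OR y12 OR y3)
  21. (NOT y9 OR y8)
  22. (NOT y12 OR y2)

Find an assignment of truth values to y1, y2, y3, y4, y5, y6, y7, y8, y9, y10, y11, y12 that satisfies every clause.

Pure literal: y2 appears only positively; assign y2 = True.
Pure literal: y4 appears only positively; assign y4 = True.
Branch on y1: take y1 = False.
  then y10 is forced to False.
Try y3 = True.
Try y5 = True.
For the remaining variables, y6 = False, y7 = True, y8 = True, y9 = False, y11 = True, y12 = True works.

y1 = F, y2 = T, y3 = T, y4 = T, y5 = T, y6 = F, y7 = T, y8 = T, y9 = F, y10 = F, y11 = T, y12 = T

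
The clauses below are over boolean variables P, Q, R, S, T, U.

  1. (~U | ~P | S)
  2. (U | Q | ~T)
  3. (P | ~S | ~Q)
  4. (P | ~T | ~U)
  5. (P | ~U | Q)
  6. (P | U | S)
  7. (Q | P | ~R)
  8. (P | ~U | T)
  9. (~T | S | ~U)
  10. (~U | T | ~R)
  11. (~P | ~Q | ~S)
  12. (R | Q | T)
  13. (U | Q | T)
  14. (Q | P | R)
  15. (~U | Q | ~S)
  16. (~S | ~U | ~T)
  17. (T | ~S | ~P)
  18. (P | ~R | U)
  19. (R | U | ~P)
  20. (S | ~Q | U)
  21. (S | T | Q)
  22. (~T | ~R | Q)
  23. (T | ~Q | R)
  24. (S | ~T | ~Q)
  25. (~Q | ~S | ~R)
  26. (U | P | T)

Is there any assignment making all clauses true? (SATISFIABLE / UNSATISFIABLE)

Q = True:
  U = True:
    S = True:
      propagation gives P=True; contradiction.
    S = False:
      propagation gives P=False, T=False; contradiction.
  U = False:
    propagation gives S=True, P=True; an empty clause results — contradiction.
Q = False:
  U = True:
    propagation gives P=True, S=True; an empty clause results — contradiction.
  U = False:
    propagation gives T=False; an empty clause results — contradiction.
Every branch closes, so no satisfying assignment exists.

UNSATISFIABLE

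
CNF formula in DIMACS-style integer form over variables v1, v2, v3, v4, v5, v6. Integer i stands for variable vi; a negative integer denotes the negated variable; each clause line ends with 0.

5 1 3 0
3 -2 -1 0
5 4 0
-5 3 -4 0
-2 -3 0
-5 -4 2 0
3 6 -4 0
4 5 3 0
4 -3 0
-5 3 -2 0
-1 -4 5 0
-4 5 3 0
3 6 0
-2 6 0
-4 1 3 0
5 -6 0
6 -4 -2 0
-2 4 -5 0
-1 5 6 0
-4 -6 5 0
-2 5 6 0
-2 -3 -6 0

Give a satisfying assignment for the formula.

Try v1 = False.
Set v2 = False and propagate.
Try v3 = False.
  then v5 is forced to True.
  then v4 is forced to False.
  then v6 is forced to True.
Every clause has at least one true literal under this assignment.

v1 = False, v2 = False, v3 = False, v4 = False, v5 = True, v6 = True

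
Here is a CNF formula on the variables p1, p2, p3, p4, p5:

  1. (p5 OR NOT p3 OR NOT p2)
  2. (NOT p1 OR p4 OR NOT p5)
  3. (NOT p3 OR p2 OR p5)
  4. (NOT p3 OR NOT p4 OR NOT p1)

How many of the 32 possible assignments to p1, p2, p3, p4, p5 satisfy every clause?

18

Case analysis on p3 and p5:
  p3=T, p5=T: remaining (p1,p2,p4) ∈ {(F,F,F); (F,F,T); (F,T,F); (F,T,T)} — 4.
  p3=T, p5=F: a clause becomes empty — 0.
  p3=F, p5=T: p2 free; 3 ways for (p1,p4) × 2^1 = 6.
  p3=F, p5=F: p1, p2, p4 free → 2^3 = 8.
Total: 4 + 0 + 6 + 8 = 18.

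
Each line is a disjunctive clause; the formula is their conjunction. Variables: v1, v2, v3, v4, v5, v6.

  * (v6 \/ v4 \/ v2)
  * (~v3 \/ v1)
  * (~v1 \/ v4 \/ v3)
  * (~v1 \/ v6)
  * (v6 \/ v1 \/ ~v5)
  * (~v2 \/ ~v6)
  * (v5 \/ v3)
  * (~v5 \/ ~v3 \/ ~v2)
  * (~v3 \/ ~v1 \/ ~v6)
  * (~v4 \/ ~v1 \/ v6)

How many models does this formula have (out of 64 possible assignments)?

Satisfying assignments:
  v1=0 v2=0 v3=0 v4=0 v5=1 v6=1
  v1=0 v2=0 v3=0 v4=1 v5=1 v6=1
  v1=1 v2=0 v3=0 v4=1 v5=1 v6=1
That's 3 in total.

3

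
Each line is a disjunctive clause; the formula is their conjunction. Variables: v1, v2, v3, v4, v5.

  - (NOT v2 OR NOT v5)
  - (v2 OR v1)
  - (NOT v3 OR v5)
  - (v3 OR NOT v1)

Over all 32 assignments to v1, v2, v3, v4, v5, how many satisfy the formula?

4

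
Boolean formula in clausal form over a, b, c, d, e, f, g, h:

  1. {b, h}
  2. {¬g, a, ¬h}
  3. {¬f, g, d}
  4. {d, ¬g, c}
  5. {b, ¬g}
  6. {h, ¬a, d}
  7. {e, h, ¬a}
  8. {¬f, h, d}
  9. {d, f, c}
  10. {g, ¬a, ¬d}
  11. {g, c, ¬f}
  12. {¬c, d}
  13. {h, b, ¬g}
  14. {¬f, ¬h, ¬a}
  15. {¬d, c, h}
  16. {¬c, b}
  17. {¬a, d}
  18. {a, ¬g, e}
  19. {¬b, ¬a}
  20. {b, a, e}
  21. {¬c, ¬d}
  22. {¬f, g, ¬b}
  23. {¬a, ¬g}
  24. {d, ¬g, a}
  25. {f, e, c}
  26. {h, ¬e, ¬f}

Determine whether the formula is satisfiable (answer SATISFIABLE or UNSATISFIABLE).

SATISFIABLE

Branch on a: take a = False.
The remaining clauses are satisfied by b = False, c = False, d = True, e = True, f = False, g = False, h = True.
So a=False, b=False, c=False, d=True, e=True, f=False, g=False, h=True is a satisfying assignment.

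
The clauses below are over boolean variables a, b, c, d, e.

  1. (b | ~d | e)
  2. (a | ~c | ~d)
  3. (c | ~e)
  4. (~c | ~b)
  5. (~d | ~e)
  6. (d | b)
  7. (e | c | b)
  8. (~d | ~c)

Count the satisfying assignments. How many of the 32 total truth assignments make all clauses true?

4

Satisfying assignments:
  a=F b=T c=F d=F e=F
  a=F b=T c=F d=T e=F
  a=T b=T c=F d=F e=F
  a=T b=T c=F d=T e=F
Count: 4.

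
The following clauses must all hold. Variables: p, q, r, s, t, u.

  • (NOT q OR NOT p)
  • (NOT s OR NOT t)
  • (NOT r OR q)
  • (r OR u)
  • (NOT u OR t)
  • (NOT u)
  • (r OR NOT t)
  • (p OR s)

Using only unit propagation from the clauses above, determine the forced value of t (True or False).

(NOT u) is a unit clause: u = False.
In (r OR u), u is now false; r must hold, so r = True.
(q OR NOT r) with r = True leaves only q, so q = True.
From (NOT q OR NOT p) and q = True: p = False.
(s OR p) with p = False leaves only s, so s = True.
(NOT s OR NOT t) with s = True leaves only NOT t, so t = False.

False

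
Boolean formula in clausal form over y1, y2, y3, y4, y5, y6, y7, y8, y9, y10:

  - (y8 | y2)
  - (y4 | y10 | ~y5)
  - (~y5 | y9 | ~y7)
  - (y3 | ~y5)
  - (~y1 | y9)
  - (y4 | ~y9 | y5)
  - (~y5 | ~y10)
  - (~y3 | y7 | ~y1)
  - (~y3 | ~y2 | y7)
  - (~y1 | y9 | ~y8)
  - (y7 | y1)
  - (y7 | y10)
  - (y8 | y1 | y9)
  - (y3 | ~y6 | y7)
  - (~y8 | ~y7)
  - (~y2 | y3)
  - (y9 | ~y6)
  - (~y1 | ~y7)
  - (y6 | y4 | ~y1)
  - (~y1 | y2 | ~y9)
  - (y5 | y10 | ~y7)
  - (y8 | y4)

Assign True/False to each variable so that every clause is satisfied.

y4 occurs only positively in the remaining clauses — set y4 = True.
Branch on y1: take y1 = False.
  then y7 is forced to True.
  then y8 is forced to False.
  then y2 is forced to True.
  then y9 is forced to True.
  then y3 is forced to True.
Branch on y5: take y5 = False.
  then y10 is forced to True.
y6 is now unconstrained; take y6 = True.
Every clause has at least one true literal under this assignment.

y1=F, y2=T, y3=T, y4=T, y5=F, y6=T, y7=T, y8=F, y9=T, y10=T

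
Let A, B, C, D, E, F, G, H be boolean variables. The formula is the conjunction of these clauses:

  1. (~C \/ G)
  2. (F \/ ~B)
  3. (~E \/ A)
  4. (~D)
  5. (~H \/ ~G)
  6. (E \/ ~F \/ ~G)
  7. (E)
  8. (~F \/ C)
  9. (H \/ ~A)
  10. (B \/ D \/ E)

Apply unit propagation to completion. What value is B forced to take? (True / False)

False

(~D) is a unit clause: D = False.
(E) stands alone — E = True.
(A \/ ~E): since E = True, the clause reduces to (A). A = True.
In (H \/ ~A), ~A is now false; H must hold, so H = True.
From (~G \/ ~H) and H = True: G = False.
(G \/ ~C) with G = False leaves only ~C, so C = False.
(~F \/ C) with C = False leaves only ~F, so F = False.
(~B \/ F) with F = False leaves only ~B, so B = False.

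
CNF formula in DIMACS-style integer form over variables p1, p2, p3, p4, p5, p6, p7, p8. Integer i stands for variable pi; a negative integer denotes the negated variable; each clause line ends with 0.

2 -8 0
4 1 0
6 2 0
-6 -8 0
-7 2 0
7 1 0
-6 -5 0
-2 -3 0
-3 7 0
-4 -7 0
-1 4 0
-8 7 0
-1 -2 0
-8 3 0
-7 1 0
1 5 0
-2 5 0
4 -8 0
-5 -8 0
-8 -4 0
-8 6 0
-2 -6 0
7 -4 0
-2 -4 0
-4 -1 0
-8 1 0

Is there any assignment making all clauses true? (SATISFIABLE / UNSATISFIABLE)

p8 = True:
  propagation gives p2=True, p6=False; an empty clause results — contradiction.
p8 = False:
  p1 = True:
    propagation gives p4=True; an empty clause results — contradiction.
  p1 = False:
    propagation gives p4=True, p7=True; an empty clause results — contradiction.
Every branch closes, so no satisfying assignment exists.

UNSATISFIABLE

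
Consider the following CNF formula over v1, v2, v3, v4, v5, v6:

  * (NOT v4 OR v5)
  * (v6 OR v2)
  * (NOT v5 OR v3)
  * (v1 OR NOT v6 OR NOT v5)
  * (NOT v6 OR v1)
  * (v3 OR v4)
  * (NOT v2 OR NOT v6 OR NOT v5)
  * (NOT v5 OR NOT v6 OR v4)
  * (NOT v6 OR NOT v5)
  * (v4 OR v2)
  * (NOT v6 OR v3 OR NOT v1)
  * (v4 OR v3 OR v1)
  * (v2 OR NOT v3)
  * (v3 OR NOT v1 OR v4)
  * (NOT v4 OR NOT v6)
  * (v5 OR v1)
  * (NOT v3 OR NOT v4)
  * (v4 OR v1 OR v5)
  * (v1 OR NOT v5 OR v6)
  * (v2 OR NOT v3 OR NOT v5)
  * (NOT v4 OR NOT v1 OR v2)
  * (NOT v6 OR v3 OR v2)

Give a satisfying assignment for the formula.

v1 = T, v2 = T, v3 = T, v4 = F, v5 = F, v6 = F

Try v1 = True.
For the remaining variables, v2 = True, v3 = True, v4 = False, v5 = False, v6 = False works.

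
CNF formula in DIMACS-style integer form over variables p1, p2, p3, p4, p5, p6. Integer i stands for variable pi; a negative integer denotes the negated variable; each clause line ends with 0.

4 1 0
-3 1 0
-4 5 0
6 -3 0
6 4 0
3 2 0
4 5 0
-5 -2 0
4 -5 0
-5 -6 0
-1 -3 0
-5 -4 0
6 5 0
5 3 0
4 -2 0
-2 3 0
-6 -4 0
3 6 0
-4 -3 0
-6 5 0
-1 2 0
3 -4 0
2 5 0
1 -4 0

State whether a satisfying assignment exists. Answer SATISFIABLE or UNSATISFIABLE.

p4 = True:
  propagation gives p5=True; an empty clause results — contradiction.
p4 = False:
  propagation gives p1=True, p6=True, p5=True; an empty clause results — contradiction.
Every branch closes, so no satisfying assignment exists.

UNSATISFIABLE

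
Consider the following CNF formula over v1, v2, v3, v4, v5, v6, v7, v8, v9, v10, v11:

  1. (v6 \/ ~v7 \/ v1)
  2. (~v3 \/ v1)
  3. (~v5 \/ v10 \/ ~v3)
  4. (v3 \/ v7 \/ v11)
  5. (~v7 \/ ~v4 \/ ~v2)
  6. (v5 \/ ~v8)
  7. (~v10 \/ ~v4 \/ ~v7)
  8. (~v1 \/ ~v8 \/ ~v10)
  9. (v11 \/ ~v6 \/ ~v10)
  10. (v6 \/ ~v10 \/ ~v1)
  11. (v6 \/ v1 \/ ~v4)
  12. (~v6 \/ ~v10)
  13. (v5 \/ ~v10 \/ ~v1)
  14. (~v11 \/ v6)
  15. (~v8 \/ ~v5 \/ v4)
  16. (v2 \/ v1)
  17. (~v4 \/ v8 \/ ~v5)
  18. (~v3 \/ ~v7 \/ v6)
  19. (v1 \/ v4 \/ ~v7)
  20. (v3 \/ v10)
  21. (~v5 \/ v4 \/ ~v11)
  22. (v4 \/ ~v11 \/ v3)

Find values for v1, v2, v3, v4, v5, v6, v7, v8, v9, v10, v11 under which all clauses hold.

v1=1, v2=1, v3=1, v4=0, v5=0, v6=0, v7=0, v8=0, v9=0, v10=0, v11=0

Branch on v1: take v1 = True.
Branch on v2: take v2 = True.
Set v3 = True and propagate.
For the remaining variables, v4 = False, v5 = False, v6 = False, v7 = False, v8 = False, v9 = False, v10 = False, v11 = False works.
Every clause has at least one true literal under this assignment.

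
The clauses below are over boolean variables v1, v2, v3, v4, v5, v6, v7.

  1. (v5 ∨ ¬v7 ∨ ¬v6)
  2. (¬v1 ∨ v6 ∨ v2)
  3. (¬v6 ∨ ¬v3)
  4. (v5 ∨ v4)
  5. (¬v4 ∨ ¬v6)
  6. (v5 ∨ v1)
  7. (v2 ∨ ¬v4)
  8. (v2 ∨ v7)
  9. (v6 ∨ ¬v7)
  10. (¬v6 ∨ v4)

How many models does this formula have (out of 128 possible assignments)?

Split on v6, then v4.
  v6=T, v4=T: a clause becomes empty — 0.
  v6=T, v4=F: a clause becomes empty — 0.
  v6=F, v4=T: v3 free; 3 ways for (v1,v2,v5,v7) × 2^1 = 6.
  v6=F, v4=F: remaining (v1,v2,v3,v5,v7) ∈ {(F,T,F,T,F); (F,T,T,T,F); (T,T,F,T,F); (T,T,T,T,F)} — 4.
Total: 0 + 0 + 6 + 4 = 10.

10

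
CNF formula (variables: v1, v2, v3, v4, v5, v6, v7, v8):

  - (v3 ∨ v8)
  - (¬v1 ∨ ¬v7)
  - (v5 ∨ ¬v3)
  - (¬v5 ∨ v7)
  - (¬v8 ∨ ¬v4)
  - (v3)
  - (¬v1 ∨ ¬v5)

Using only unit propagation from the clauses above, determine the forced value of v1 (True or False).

False

Unit clause (v3) sets v3 = True.
In (¬v3 ∨ v5), ¬v3 is now false; v5 must hold, so v5 = True.
(¬v5 ∨ v7) with v5 = True leaves only v7, so v7 = True.
In (¬v1 ∨ ¬v7), ¬v7 is now false; ¬v1 must hold, so v1 = False.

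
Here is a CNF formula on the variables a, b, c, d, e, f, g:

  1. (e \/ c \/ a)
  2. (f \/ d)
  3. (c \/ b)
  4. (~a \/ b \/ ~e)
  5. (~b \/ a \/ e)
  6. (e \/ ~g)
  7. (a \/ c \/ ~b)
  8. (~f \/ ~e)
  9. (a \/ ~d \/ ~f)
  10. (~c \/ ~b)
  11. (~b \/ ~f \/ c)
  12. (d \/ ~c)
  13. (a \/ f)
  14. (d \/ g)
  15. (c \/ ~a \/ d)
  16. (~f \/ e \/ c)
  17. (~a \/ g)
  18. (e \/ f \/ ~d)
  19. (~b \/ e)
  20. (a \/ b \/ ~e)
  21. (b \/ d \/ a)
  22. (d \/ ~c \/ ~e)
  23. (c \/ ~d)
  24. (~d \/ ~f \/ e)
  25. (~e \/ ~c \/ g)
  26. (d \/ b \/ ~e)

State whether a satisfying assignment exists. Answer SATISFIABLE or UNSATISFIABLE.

e = True:
  propagation gives f=False, d=True, a=True, b=True; an empty clause results — contradiction.
e = False:
  propagation gives g=False, d=True, a=False, c=True; an empty clause results — contradiction.
Every branch closes, so no satisfying assignment exists.

UNSATISFIABLE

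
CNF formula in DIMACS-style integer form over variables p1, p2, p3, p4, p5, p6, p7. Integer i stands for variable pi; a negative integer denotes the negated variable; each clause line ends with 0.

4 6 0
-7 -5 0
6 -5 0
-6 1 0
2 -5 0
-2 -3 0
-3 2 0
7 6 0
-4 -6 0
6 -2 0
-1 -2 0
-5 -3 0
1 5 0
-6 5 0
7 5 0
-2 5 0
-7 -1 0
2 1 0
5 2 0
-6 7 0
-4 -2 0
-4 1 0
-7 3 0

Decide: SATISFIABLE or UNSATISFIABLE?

UNSATISFIABLE

p2 = True:
  propagation gives p3=False, p6=True, p1=True; an empty clause results — contradiction.
p2 = False:
  propagation gives p5=False; an empty clause results — contradiction.
Every branch closes, so no satisfying assignment exists.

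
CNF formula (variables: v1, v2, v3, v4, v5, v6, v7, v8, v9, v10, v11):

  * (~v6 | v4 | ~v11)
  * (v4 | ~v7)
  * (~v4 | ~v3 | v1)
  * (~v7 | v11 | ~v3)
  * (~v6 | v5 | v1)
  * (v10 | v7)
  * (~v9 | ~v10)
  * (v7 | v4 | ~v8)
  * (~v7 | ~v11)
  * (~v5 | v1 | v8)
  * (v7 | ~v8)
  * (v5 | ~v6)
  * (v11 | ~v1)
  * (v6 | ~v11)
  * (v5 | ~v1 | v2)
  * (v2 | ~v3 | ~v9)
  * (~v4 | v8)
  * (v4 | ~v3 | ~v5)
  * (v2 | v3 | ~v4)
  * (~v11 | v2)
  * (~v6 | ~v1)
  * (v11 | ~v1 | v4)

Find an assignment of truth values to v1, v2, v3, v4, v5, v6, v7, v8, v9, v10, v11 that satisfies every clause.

Pure literal: v2 appears only positively; assign v2 = True.
Pure literal: v9 appears only negated; assign v9 = False.
Branch on v1: take v1 = False.
Try v3 = True.
  then v4 is forced to False.
  then v7 is forced to False.
  then v10 is forced to True.
  then v8 is forced to False.
  then v5 is forced to False.
  then v6 is forced to False.
  then v11 is forced to False.
Every clause has at least one true literal under this assignment.

v1 = F, v2 = T, v3 = T, v4 = F, v5 = F, v6 = F, v7 = F, v8 = F, v9 = F, v10 = T, v11 = F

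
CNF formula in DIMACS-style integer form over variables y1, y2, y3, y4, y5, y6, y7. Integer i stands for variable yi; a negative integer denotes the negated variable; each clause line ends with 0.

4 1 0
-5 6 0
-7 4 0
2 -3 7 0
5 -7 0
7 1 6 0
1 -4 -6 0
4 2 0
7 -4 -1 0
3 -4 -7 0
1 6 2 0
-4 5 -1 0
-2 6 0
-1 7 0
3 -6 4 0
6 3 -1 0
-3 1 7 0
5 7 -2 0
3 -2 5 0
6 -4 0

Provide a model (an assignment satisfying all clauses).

Branch on y1: take y1 = True.
  then y7 is forced to True.
  then y4 is forced to True.
  then y5 is forced to True.
  then y6 is forced to True.
  then y3 is forced to True.
y2 is now unconstrained; take y2 = True.

y1 = True  y2 = True  y3 = True  y4 = True  y5 = True  y6 = True  y7 = True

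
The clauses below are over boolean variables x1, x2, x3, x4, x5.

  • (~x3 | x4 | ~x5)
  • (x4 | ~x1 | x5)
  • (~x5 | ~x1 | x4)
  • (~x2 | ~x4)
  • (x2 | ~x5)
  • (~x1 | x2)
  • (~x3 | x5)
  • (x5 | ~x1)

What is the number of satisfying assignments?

4

Satisfying assignments:
  x1=0 x2=0 x3=0 x4=0 x5=0
  x1=0 x2=0 x3=0 x4=1 x5=0
  x1=0 x2=1 x3=0 x4=0 x5=0
  x1=0 x2=1 x3=0 x4=0 x5=1
Count: 4.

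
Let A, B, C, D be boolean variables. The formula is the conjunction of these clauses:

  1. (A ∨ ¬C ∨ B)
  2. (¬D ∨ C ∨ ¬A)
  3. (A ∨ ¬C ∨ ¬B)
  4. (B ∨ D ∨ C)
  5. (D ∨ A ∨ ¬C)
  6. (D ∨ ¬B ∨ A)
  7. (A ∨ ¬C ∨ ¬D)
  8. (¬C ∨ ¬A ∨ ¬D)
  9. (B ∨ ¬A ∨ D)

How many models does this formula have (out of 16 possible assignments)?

4

Satisfying assignments:
  A=0 B=0 C=0 D=1
  A=0 B=1 C=0 D=1
  A=1 B=1 C=0 D=0
  A=1 B=1 C=1 D=0
That's 4 in total.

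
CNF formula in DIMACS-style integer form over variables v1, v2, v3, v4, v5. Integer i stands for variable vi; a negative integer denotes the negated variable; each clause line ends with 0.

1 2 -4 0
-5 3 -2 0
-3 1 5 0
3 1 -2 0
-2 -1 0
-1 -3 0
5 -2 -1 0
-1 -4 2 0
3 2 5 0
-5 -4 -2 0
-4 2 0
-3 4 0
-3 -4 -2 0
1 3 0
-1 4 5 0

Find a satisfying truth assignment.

v1 = True, v2 = False, v3 = False, v4 = False, v5 = True

Check each clause:
  1. (NOT v4 OR v1 OR v2) — v1 is true.
  2. (v3 OR NOT v5 OR NOT v2) — NOT v2 is true.
  3. (v1 OR v5 OR NOT v3) — NOT v3 is true.
  4. (v1 OR NOT v2 OR v3) — v1 is true.
  5. (NOT v2 OR NOT v1) — NOT v2 is true.
  6. (NOT v3 OR NOT v1) — NOT v3 is true.
  7. (NOT v2 OR NOT v1 OR v5) — v5 is true.
  8. (v2 OR NOT v1 OR NOT v4) — NOT v4 is true.
  9. (v3 OR v5 OR v2) — v5 is true.
  10. (NOT v2 OR NOT v4 OR NOT v5) — NOT v4 is true.
  11. (NOT v4 OR v2) — NOT v4 is true.
  12. (v4 OR NOT v3) — NOT v3 is true.
  13. (NOT v3 OR NOT v4 OR NOT v2) — NOT v4 is true.
  14. (v3 OR v1) — v1 is true.
  15. (NOT v1 OR v5 OR v4) — v5 is true.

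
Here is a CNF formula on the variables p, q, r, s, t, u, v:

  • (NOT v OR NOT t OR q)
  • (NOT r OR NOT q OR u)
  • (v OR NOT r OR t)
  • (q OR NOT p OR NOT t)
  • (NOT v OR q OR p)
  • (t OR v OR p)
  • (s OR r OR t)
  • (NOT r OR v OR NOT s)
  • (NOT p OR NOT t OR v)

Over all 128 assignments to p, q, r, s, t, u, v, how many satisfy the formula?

Case analysis on t and v:
  t=T, v=T: p, s free; 3 ways for (q,r,u) × 2^2 = 12.
  t=T, v=F: 11 of the 32 assignments to (p,q,r,s,u) work.
  t=F, v=T: 14 of the 32 assignments to (p,q,r,s,u) work.
  t=F, v=F: remaining (p,q,r,s,u) ∈ {(T,F,F,T,F); (T,F,F,T,T); (T,T,F,T,F); (T,T,F,T,T)} — 4.
Total: 12 + 11 + 14 + 4 = 41.

41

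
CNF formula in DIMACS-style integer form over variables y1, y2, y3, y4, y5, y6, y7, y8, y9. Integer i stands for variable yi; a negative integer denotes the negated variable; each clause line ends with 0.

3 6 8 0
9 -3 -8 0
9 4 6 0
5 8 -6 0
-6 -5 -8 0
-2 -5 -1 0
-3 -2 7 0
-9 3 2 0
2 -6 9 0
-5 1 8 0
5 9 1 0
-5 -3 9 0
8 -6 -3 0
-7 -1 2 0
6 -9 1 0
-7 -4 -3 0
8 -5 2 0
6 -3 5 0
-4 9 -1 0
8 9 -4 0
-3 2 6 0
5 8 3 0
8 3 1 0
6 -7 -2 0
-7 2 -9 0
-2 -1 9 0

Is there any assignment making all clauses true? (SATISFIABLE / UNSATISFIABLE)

SATISFIABLE

Set y1 = True and propagate.
Branch on y2: take y2 = True.
  then y5 is forced to False.
  then y9 is forced to True.
The remaining clauses are satisfied by y3 = False, y4 = True, y6 = False, y7 = False, y8 = True.
Every clause has at least one true literal under this assignment.
So y1 = T, y2 = T, y3 = F, y4 = T, y5 = F, y6 = F, y7 = F, y8 = T, y9 = T is a satisfying assignment.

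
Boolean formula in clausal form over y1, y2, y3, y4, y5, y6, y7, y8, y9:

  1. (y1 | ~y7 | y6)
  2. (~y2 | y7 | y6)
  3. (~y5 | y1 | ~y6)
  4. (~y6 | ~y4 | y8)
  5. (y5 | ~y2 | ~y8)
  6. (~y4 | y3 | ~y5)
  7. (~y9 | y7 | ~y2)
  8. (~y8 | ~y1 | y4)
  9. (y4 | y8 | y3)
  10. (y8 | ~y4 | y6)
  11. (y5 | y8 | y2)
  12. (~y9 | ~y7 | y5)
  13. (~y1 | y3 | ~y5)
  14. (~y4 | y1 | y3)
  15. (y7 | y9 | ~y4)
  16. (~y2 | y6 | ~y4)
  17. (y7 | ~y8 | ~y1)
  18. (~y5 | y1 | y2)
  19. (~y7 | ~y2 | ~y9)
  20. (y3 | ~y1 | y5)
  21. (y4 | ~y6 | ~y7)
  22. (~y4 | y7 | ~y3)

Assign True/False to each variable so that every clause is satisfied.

Try y1 = True.
The remaining clauses are satisfied by y2 = False, y3 = True, y4 = False, y5 = True, y6 = True, y7 = False, y8 = False, y9 = False.
Every clause has at least one true literal under this assignment.

y1 = T, y2 = F, y3 = T, y4 = F, y5 = T, y6 = T, y7 = F, y8 = F, y9 = F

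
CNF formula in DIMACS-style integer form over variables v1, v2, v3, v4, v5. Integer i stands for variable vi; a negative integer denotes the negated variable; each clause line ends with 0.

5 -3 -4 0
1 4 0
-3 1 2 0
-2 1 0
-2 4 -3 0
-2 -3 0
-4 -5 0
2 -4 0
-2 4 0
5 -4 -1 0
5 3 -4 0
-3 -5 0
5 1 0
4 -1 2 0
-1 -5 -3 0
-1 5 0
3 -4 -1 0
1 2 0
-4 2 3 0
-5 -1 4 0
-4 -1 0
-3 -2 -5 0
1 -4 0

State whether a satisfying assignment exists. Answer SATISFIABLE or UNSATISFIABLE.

UNSATISFIABLE

v4 = True:
  propagation gives v5=False, v3=False; an empty clause results — contradiction.
v4 = False:
  propagation gives v1=True, v2=False; an empty clause results — contradiction.
Every branch closes, so no satisfying assignment exists.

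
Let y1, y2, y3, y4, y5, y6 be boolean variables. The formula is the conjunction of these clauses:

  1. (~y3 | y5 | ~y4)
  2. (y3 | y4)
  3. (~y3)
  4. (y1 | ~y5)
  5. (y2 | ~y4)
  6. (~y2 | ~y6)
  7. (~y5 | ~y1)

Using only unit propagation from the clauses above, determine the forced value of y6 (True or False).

Unit clause (~y3) sets y3 = False.
(y4 | y3) with y3 = False leaves only y4, so y4 = True.
(~y4 | y2) with y4 = True leaves only y2, so y2 = True.
(~y2 | ~y6): since y2 = True, the clause reduces to (~y6). y6 = False.

False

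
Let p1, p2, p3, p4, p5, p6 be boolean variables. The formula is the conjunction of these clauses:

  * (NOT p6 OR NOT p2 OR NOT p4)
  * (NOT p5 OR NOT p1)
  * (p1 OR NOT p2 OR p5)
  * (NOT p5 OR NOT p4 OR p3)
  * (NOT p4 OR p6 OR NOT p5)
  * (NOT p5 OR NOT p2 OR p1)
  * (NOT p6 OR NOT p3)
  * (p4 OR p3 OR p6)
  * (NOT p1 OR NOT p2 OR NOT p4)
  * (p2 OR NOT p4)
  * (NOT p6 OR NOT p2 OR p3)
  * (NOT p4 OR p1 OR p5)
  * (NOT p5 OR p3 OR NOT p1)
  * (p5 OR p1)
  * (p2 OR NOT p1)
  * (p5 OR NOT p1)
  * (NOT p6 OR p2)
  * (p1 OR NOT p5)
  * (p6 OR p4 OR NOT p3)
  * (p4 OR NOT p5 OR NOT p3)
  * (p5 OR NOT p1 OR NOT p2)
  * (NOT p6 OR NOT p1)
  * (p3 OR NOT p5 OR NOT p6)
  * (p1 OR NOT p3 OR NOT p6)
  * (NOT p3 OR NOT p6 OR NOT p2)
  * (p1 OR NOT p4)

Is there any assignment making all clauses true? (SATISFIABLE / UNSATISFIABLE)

UNSATISFIABLE

p1 = True:
  propagation gives p5=False; an empty clause results — contradiction.
p1 = False:
  propagation gives p5=True; an empty clause results — contradiction.
Every branch closes, so no satisfying assignment exists.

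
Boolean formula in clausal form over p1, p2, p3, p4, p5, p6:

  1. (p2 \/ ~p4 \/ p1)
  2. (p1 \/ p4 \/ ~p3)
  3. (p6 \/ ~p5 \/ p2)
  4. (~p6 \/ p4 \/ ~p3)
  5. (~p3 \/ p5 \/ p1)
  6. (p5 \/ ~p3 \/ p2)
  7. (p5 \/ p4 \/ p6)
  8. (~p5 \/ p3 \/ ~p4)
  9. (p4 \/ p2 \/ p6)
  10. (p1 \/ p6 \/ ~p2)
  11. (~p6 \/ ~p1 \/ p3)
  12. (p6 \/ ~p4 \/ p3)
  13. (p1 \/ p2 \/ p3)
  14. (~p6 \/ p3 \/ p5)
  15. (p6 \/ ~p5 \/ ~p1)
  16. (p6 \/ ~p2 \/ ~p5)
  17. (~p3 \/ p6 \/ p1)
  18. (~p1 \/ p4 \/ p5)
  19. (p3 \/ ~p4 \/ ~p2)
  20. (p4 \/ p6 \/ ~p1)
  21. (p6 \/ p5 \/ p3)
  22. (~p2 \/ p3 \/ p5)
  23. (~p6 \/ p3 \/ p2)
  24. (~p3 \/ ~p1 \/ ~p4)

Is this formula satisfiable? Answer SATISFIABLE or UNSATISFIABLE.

Try p1 = False.
Set p2 = True and propagate.
  then p6 is forced to True.
Set p3 = False and propagate.
  then p5 is forced to True.
  then p4 is forced to False.
So p1=F, p2=T, p3=F, p4=F, p5=T, p6=T is a satisfying assignment.

SATISFIABLE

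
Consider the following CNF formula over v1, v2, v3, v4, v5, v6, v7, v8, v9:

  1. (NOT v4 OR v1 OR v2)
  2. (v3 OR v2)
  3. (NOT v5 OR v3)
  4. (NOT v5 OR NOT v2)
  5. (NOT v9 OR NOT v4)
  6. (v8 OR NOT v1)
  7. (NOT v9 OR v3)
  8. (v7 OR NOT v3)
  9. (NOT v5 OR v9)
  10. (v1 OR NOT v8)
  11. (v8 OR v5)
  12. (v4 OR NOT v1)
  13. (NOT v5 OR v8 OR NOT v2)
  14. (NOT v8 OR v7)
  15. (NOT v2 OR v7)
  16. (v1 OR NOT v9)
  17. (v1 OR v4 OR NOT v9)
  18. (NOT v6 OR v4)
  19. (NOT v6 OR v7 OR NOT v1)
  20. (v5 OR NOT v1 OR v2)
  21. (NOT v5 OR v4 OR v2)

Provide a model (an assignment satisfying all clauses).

v1 = T  v2 = T  v3 = T  v4 = T  v5 = F  v6 = T  v7 = T  v8 = T  v9 = F

Pure literal: v7 appears only positively; assign v7 = True.
Branch on v1: take v1 = True.
  then v8 is forced to True.
  then v4 is forced to True.
  then v9 is forced to False.
  then v5 is forced to False.
  then v2 is forced to True.
v3, v6 are now unconstrained; take v3 = True, v6 = True.
Every clause has at least one true literal under this assignment.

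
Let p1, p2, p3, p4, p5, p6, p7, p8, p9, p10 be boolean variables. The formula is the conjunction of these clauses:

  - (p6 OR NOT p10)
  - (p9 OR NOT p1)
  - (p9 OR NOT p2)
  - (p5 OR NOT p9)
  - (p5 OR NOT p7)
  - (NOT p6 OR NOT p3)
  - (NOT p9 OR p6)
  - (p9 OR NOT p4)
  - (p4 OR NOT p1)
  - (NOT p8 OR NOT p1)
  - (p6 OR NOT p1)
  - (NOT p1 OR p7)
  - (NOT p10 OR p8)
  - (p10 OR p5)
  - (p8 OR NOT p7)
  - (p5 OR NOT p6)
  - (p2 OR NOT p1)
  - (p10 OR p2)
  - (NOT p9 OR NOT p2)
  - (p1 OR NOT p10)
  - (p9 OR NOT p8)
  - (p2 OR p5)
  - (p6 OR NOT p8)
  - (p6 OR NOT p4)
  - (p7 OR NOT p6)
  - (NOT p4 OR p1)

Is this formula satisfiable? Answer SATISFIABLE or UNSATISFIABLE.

p1 = True:
  propagation gives p9=True, p5=True, p6=True, p3=False; an empty clause results — contradiction.
p1 = False:
  propagation gives p10=False, p5=True, p2=True, p9=True; an empty clause results — contradiction.
Every branch closes, so no satisfying assignment exists.

UNSATISFIABLE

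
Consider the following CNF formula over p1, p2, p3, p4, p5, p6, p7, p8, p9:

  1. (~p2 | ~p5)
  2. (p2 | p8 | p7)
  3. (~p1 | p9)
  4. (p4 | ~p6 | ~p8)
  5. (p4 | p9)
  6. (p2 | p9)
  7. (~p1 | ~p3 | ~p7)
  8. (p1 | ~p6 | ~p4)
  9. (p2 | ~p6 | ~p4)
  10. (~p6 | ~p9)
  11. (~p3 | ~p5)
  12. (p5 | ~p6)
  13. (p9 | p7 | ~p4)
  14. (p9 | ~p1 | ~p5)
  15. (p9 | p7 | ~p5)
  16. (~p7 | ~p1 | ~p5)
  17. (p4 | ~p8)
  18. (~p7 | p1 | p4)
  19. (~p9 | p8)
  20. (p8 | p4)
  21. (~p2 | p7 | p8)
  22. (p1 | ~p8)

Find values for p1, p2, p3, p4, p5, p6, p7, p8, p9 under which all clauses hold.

p1=T, p2=F, p3=F, p4=T, p5=T, p6=F, p7=F, p8=T, p9=T

Check each clause:
  1. (~p2 | ~p5) — ~p2 is true.
  2. (p8 | p7 | p2) — p8 is true.
  3. (~p1 | p9) — p9 is true.
  4. (~p6 | ~p8 | p4) — ~p6 is true.
  5. (p4 | p9) — p9 is true.
  6. (p2 | p9) — p9 is true.
  7. (~p3 | ~p1 | ~p7) — ~p7 is true.
  8. (~p6 | p1 | ~p4) — p1 is true.
  9. (p2 | ~p6 | ~p4) — ~p6 is true.
  10. (~p6 | ~p9) — ~p6 is true.
  11. (~p3 | ~p5) — ~p3 is true.
  12. (p5 | ~p6) — ~p6 is true.
  13. (p7 | ~p4 | p9) — p9 is true.
  14. (~p5 | ~p1 | p9) — p9 is true.
  15. (p9 | p7 | ~p5) — p9 is true.
  16. (~p7 | ~p5 | ~p1) — ~p7 is true.
  17. (p4 | ~p8) — p4 is true.
  18. (~p7 | p1 | p4) — p1 is true.
  19. (~p9 | p8) — p8 is true.
  20. (p4 | p8) — p8 is true.
  21. (p7 | ~p2 | p8) — p8 is true.
  22. (p1 | ~p8) — p1 is true.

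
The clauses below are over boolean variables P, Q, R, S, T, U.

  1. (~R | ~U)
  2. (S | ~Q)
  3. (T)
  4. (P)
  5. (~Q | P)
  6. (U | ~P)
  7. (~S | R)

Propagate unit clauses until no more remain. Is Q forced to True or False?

False

(T) stands alone — T = True.
(P) stands alone — P = True.
(U | ~P) with P = True leaves only U, so U = True.
From (~U | ~R) and U = True: R = False.
(~S | R) with R = False leaves only ~S, so S = False.
(S | ~Q): since S = False, the clause reduces to (~Q). Q = False.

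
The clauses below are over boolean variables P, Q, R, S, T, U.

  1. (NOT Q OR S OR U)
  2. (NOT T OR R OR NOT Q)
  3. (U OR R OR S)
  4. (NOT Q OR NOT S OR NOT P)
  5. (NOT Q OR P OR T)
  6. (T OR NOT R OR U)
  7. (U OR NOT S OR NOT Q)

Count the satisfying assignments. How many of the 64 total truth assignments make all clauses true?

29

Split on Q, then S.
  Q=1, S=1: remaining (P,R,T,U) ∈ {(0,1,1,1)} — 1.
  Q=1, S=0: remaining (P,R,T,U) ∈ {(0,1,1,1); (1,0,0,1); (1,1,0,1); (1,1,1,1)} — 4.
  Q=0, S=1: P free; 7 ways for (R,T,U) × 2^1 = 14.
  Q=0, S=0: P free; 5 ways for (R,T,U) × 2^1 = 10.
Total: 1 + 4 + 14 + 10 = 29.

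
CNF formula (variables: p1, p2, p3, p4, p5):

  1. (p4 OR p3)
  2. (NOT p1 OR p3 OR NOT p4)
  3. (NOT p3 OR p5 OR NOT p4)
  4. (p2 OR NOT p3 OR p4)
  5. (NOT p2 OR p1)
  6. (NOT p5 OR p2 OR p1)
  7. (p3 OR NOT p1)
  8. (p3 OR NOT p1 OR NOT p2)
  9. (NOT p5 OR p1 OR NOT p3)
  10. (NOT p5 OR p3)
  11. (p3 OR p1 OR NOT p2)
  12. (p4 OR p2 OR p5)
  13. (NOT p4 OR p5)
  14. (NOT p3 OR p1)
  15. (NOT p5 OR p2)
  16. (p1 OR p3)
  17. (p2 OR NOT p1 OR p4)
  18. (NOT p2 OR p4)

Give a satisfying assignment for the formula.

p1 = True, p2 = True, p3 = True, p4 = True, p5 = True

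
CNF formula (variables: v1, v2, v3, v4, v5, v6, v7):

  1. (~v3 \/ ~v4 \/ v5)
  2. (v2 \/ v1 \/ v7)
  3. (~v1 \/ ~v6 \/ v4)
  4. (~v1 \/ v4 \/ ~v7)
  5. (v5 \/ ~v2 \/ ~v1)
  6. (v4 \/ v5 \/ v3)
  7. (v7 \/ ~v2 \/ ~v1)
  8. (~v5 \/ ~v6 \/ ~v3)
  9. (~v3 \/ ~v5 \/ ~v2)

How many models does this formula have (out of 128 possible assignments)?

41

Split on v1, then v5.
  v1=1, v5=1: 10 of the 32 assignments to (v2,v3,v4,v6,v7) work.
  v1=1, v5=0: 5 of the 32 assignments to (v2,v3,v4,v6,v7) work.
  v1=0, v5=1: v4 free; 7 ways for (v2,v3,v6,v7) × 2^1 = 14.
  v1=0, v5=0: v6 free; 6 ways for (v2,v3,v4,v7) × 2^1 = 12.
Total: 10 + 5 + 14 + 12 = 41.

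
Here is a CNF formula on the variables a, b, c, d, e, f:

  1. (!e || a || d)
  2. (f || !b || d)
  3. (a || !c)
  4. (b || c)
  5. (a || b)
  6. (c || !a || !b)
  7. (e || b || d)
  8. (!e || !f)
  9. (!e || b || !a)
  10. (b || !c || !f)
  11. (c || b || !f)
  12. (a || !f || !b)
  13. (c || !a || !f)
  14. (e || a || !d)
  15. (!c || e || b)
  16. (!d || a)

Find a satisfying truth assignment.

Branch on a: take a = True.
Try b = True.
  then c is forced to True.
Branch on d: take d = True.
The remaining clauses are satisfied by e = False, f = False.

a = True, b = True, c = True, d = True, e = False, f = False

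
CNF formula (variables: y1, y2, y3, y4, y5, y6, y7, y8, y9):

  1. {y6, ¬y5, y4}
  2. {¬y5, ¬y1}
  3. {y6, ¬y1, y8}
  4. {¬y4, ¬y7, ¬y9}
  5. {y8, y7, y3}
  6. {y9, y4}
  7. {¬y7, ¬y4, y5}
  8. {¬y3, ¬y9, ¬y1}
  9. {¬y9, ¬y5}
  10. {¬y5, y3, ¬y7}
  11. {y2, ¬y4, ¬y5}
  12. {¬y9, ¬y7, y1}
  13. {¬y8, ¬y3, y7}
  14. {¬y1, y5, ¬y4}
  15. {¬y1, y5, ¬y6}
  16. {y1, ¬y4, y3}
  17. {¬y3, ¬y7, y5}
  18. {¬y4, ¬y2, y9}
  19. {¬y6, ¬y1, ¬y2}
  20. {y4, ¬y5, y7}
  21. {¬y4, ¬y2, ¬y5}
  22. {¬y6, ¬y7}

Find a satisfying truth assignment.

Set y1 = False and propagate.
The remaining clauses are satisfied by y2 = True, y3 = True, y4 = False, y5 = False, y6 = True, y7 = False, y8 = False, y9 = True.
Check each clause:
  1. {y6, ¬y5, y4} — ¬y5 is true.
  2. {¬y5, ¬y1} — ¬y5 is true.
  3. {y6, ¬y1, y8} — y6 is true.
  4. {¬y9, ¬y4, ¬y7} — ¬y7 is true.
  5. {y7, y3, y8} — y3 is true.
  6. {y4, y9} — y9 is true.
  7. {y5, ¬y7, ¬y4} — ¬y7 is true.
  8. {¬y3, ¬y1, ¬y9} — ¬y1 is true.
  9. {¬y9, ¬y5} — ¬y5 is true.
  10. {¬y5, y3, ¬y7} — y3 is true.
  11. {¬y4, y2, ¬y5} — y2 is true.
  12. {¬y9, ¬y7, y1} — ¬y7 is true.
  13. {¬y8, ¬y3, y7} — ¬y8 is true.
  14. {y5, ¬y1, ¬y4} — ¬y4 is true.
  15. {y5, ¬y1, ¬y6} — ¬y1 is true.
  16. {¬y4, y1, y3} — y3 is true.
  17. {y5, ¬y7, ¬y3} — ¬y7 is true.
  18. {¬y2, y9, ¬y4} — y9 is true.
  19. {¬y2, ¬y1, ¬y6} — ¬y1 is true.
  20. {¬y5, y7, y4} — ¬y5 is true.
  21. {¬y4, ¬y2, ¬y5} — ¬y5 is true.
  22. {¬y7, ¬y6} — ¬y7 is true.

y1 = F, y2 = T, y3 = T, y4 = F, y5 = F, y6 = T, y7 = F, y8 = F, y9 = T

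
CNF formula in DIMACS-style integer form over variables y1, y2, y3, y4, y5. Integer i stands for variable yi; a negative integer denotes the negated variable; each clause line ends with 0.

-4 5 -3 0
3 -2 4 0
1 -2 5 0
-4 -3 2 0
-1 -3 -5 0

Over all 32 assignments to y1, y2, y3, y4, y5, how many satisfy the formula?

17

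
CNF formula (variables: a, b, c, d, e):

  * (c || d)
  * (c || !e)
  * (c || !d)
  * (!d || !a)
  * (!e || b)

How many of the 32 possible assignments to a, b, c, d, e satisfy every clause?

Case analysis on c and d:
  c=T, d=T: remaining (a,b,e) ∈ {(F,F,F); (F,T,F); (F,T,T)} — 3.
  c=T, d=F: a free; 3 ways for (b,e) × 2^1 = 6.
  c=F, d=T: a clause becomes empty — 0.
  c=F, d=F: a clause becomes empty — 0.
Total: 3 + 6 + 0 + 0 = 9.

9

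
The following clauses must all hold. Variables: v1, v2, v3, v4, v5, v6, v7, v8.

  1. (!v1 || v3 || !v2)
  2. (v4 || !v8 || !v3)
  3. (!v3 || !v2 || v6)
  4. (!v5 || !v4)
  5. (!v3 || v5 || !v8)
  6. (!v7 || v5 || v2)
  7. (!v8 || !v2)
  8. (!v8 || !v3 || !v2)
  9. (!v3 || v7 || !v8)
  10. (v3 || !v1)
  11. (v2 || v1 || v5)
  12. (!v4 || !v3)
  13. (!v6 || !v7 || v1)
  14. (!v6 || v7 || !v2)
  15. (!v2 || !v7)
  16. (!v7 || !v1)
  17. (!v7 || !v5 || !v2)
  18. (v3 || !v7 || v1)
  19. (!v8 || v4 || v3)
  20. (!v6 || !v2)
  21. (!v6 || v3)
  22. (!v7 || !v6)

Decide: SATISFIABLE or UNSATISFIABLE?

SATISFIABLE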